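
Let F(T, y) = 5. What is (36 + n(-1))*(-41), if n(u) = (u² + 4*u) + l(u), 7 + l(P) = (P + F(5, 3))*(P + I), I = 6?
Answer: -1886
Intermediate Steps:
l(P) = -7 + (5 + P)*(6 + P) (l(P) = -7 + (P + 5)*(P + 6) = -7 + (5 + P)*(6 + P))
n(u) = 23 + 2*u² + 15*u (n(u) = (u² + 4*u) + (23 + u² + 11*u) = 23 + 2*u² + 15*u)
(36 + n(-1))*(-41) = (36 + (23 + 2*(-1)² + 15*(-1)))*(-41) = (36 + (23 + 2*1 - 15))*(-41) = (36 + (23 + 2 - 15))*(-41) = (36 + 10)*(-41) = 46*(-41) = -1886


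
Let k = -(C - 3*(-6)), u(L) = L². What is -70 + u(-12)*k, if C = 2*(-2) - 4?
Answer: -1510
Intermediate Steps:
C = -8 (C = -4 - 4 = -8)
k = -10 (k = -(-8 - 3*(-6)) = -(-8 + 18) = -1*10 = -10)
-70 + u(-12)*k = -70 + (-12)²*(-10) = -70 + 144*(-10) = -70 - 1440 = -1510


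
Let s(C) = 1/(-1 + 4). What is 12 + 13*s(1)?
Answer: 49/3 ≈ 16.333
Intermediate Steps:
s(C) = ⅓ (s(C) = 1/3 = ⅓)
12 + 13*s(1) = 12 + 13*(⅓) = 12 + 13/3 = 49/3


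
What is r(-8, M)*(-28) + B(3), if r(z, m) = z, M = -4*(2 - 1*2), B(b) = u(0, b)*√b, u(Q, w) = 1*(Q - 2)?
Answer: 224 - 2*√3 ≈ 220.54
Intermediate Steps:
u(Q, w) = -2 + Q (u(Q, w) = 1*(-2 + Q) = -2 + Q)
B(b) = -2*√b (B(b) = (-2 + 0)*√b = -2*√b)
M = 0 (M = -4*(2 - 2) = -4*0 = 0)
r(-8, M)*(-28) + B(3) = -8*(-28) - 2*√3 = 224 - 2*√3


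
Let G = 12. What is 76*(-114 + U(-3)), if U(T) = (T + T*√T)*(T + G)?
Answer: -10716 - 2052*I*√3 ≈ -10716.0 - 3554.2*I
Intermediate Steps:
U(T) = (12 + T)*(T + T^(3/2)) (U(T) = (T + T*√T)*(T + 12) = (T + T^(3/2))*(12 + T) = (12 + T)*(T + T^(3/2)))
76*(-114 + U(-3)) = 76*(-114 + ((-3)² + (-3)^(5/2) + 12*(-3) + 12*(-3)^(3/2))) = 76*(-114 + (9 + 9*I*√3 - 36 + 12*(-3*I*√3))) = 76*(-114 + (9 + 9*I*√3 - 36 - 36*I*√3)) = 76*(-114 + (-27 - 27*I*√3)) = 76*(-141 - 27*I*√3) = -10716 - 2052*I*√3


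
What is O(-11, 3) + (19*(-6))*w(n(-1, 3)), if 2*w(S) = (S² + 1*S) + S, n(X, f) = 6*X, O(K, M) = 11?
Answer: -1357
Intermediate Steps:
w(S) = S + S²/2 (w(S) = ((S² + 1*S) + S)/2 = ((S² + S) + S)/2 = ((S + S²) + S)/2 = (S² + 2*S)/2 = S + S²/2)
O(-11, 3) + (19*(-6))*w(n(-1, 3)) = 11 + (19*(-6))*((6*(-1))*(2 + 6*(-1))/2) = 11 - 57*(-6)*(2 - 6) = 11 - 57*(-6)*(-4) = 11 - 114*12 = 11 - 1368 = -1357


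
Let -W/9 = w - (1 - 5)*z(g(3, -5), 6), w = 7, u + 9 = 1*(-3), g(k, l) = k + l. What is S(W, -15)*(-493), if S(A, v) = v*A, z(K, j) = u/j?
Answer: 66555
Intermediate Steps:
u = -12 (u = -9 + 1*(-3) = -9 - 3 = -12)
z(K, j) = -12/j
W = 9 (W = -9*(7 - (1 - 5)*(-12/6)) = -9*(7 - (-4)*(-12*⅙)) = -9*(7 - (-4)*(-2)) = -9*(7 - 1*8) = -9*(7 - 8) = -9*(-1) = 9)
S(A, v) = A*v
S(W, -15)*(-493) = (9*(-15))*(-493) = -135*(-493) = 66555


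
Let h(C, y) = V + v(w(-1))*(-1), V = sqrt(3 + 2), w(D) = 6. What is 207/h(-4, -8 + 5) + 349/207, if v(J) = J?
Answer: -246275/6417 - 207*sqrt(5)/31 ≈ -53.310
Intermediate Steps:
V = sqrt(5) ≈ 2.2361
h(C, y) = -6 + sqrt(5) (h(C, y) = sqrt(5) + 6*(-1) = sqrt(5) - 6 = -6 + sqrt(5))
207/h(-4, -8 + 5) + 349/207 = 207/(-6 + sqrt(5)) + 349/207 = 349/207 + 207/(-6 + sqrt(5))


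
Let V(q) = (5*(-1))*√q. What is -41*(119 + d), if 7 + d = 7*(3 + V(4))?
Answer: -2583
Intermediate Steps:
V(q) = -5*√q
d = -56 (d = -7 + 7*(3 - 5*√4) = -7 + 7*(3 - 5*2) = -7 + 7*(3 - 10) = -7 + 7*(-7) = -7 - 49 = -56)
-41*(119 + d) = -41*(119 - 56) = -41*63 = -2583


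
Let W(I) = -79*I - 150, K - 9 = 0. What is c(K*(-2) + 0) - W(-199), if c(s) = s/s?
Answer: -15570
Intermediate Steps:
K = 9 (K = 9 + 0 = 9)
W(I) = -150 - 79*I
c(s) = 1
c(K*(-2) + 0) - W(-199) = 1 - (-150 - 79*(-199)) = 1 - (-150 + 15721) = 1 - 1*15571 = 1 - 15571 = -15570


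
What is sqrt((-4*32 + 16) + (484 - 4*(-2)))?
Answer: 2*sqrt(95) ≈ 19.494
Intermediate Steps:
sqrt((-4*32 + 16) + (484 - 4*(-2))) = sqrt((-128 + 16) + (484 + 8)) = sqrt(-112 + 492) = sqrt(380) = 2*sqrt(95)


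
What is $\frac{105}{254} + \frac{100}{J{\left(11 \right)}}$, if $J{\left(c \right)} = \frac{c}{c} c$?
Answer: $\frac{26555}{2794} \approx 9.5043$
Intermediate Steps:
$J{\left(c \right)} = c$ ($J{\left(c \right)} = 1 c = c$)
$\frac{105}{254} + \frac{100}{J{\left(11 \right)}} = \frac{105}{254} + \frac{100}{11} = \frac{26555}{2794}$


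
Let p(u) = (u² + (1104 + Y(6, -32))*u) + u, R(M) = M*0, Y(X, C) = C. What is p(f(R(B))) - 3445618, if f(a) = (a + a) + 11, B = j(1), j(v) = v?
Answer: -3433694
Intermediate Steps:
B = 1
R(M) = 0
f(a) = 11 + 2*a (f(a) = 2*a + 11 = 11 + 2*a)
p(u) = u² + 1073*u (p(u) = (u² + (1104 - 32)*u) + u = (u² + 1072*u) + u = u² + 1073*u)
p(f(R(B))) - 3445618 = (11 + 2*0)*(1073 + (11 + 2*0)) - 3445618 = (11 + 0)*(1073 + (11 + 0)) - 3445618 = 11*(1073 + 11) - 3445618 = 11*1084 - 3445618 = 11924 - 3445618 = -3433694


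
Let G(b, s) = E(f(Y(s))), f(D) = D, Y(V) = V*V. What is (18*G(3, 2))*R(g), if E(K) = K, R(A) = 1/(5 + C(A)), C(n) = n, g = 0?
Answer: 72/5 ≈ 14.400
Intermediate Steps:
R(A) = 1/(5 + A)
Y(V) = V²
G(b, s) = s²
(18*G(3, 2))*R(g) = (18*2²)/(5 + 0) = (18*4)/5 = 72*(⅕) = 72/5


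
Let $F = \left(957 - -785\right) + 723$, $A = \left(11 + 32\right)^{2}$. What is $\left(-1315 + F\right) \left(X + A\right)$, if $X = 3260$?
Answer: $5875350$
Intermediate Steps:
$A = 1849$ ($A = 43^{2} = 1849$)
$F = 2465$ ($F = \left(957 + 785\right) + 723 = 1742 + 723 = 2465$)
$\left(-1315 + F\right) \left(X + A\right) = \left(-1315 + 2465\right) \left(3260 + 1849\right) = 1150 \cdot 5109 = 5875350$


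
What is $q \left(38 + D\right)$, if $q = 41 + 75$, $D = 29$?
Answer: $7772$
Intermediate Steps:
$q = 116$
$q \left(38 + D\right) = 116 \left(38 + 29\right) = 116 \cdot 67 = 7772$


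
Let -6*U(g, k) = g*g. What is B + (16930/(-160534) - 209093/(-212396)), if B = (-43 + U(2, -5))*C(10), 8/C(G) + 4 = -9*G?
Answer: 11046288551999/2403822952212 ≈ 4.5953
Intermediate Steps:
C(G) = 8/(-4 - 9*G)
U(g, k) = -g**2/6 (U(g, k) = -g*g/6 = -g**2/6)
B = 524/141 (B = (-43 - 1/6*2**2)*(-8/(4 + 9*10)) = (-43 - 1/6*4)*(-8/(4 + 90)) = (-43 - 2/3)*(-8/94) = -(-1048)/(3*94) = -131/3*(-4/47) = 524/141 ≈ 3.7163)
B + (16930/(-160534) - 209093/(-212396)) = 524/141 + (16930/(-160534) - 209093/(-212396)) = 524/141 + (16930*(-1/160534) - 209093*(-1/212396)) = 524/141 + (-8465/80267 + 209093/212396) = 524/141 + 14985335691/17048389732 = 11046288551999/2403822952212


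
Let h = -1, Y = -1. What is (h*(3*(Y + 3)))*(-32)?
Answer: 192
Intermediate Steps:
(h*(3*(Y + 3)))*(-32) = -3*(-1 + 3)*(-32) = -3*2*(-32) = -1*6*(-32) = -6*(-32) = 192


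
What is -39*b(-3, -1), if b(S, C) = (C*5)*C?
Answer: -195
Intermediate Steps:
b(S, C) = 5*C**2 (b(S, C) = (5*C)*C = 5*C**2)
-39*b(-3, -1) = -195*(-1)**2 = -195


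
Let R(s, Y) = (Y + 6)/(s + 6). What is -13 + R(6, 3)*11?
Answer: -19/4 ≈ -4.7500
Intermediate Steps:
R(s, Y) = (6 + Y)/(6 + s)
-13 + R(6, 3)*11 = -13 + ((6 + 3)/(6 + 6))*11 = -13 + (9/12)*11 = -13 + ((1/12)*9)*11 = -13 + (¾)*11 = -13 + 33/4 = -19/4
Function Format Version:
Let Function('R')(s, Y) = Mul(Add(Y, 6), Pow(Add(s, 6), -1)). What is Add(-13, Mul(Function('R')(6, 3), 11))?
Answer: Rational(-19, 4) ≈ -4.7500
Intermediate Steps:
Function('R')(s, Y) = Mul(Pow(Add(6, s), -1), Add(6, Y)) (Function('R')(s, Y) = Mul(Add(6, Y), Pow(Add(6, s), -1)) = Mul(Pow(Add(6, s), -1), Add(6, Y)))
Add(-13, Mul(Function('R')(6, 3), 11)) = Add(-13, Mul(Mul(Pow(Add(6, 6), -1), Add(6, 3)), 11)) = Add(-13, Mul(Mul(Pow(12, -1), 9), 11)) = Add(-13, Mul(Mul(Rational(1, 12), 9), 11)) = Add(-13, Mul(Rational(3, 4), 11)) = Add(-13, Rational(33, 4)) = Rational(-19, 4)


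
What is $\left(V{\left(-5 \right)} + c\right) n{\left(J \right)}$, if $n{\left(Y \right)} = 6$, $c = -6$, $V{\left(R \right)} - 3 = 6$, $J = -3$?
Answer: $18$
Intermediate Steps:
$V{\left(R \right)} = 9$ ($V{\left(R \right)} = 3 + 6 = 9$)
$\left(V{\left(-5 \right)} + c\right) n{\left(J \right)} = \left(9 - 6\right) 6 = 3 \cdot 6 = 18$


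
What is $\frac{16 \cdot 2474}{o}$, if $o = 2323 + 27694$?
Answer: $\frac{39584}{30017} \approx 1.3187$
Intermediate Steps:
$o = 30017$
$\frac{16 \cdot 2474}{o} = \frac{16 \cdot 2474}{30017} = 39584 \cdot \frac{1}{30017} = \frac{39584}{30017}$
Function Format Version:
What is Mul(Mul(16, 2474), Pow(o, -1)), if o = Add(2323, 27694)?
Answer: Rational(39584, 30017) ≈ 1.3187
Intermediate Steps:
o = 30017
Mul(Mul(16, 2474), Pow(o, -1)) = Mul(Mul(16, 2474), Pow(30017, -1)) = Mul(39584, Rational(1, 30017)) = Rational(39584, 30017)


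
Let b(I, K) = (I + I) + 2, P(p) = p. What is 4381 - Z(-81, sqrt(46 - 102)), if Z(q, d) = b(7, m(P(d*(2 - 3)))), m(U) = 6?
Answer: 4365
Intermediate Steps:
b(I, K) = 2 + 2*I (b(I, K) = 2*I + 2 = 2 + 2*I)
Z(q, d) = 16 (Z(q, d) = 2 + 2*7 = 2 + 14 = 16)
4381 - Z(-81, sqrt(46 - 102)) = 4381 - 1*16 = 4381 - 16 = 4365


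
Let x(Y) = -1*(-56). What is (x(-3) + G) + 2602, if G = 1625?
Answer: 4283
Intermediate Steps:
x(Y) = 56
(x(-3) + G) + 2602 = (56 + 1625) + 2602 = 1681 + 2602 = 4283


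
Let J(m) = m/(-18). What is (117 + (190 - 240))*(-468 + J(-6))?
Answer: -94001/3 ≈ -31334.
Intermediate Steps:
J(m) = -m/18 (J(m) = m*(-1/18) = -m/18)
(117 + (190 - 240))*(-468 + J(-6)) = (117 + (190 - 240))*(-468 - 1/18*(-6)) = (117 - 50)*(-468 + 1/3) = 67*(-1403/3) = -94001/3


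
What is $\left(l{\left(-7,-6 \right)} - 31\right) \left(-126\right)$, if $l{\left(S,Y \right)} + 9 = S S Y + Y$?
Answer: $42840$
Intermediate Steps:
$l{\left(S,Y \right)} = -9 + Y + Y S^{2}$ ($l{\left(S,Y \right)} = -9 + \left(S S Y + Y\right) = -9 + \left(S^{2} Y + Y\right) = -9 + \left(Y S^{2} + Y\right) = -9 + \left(Y + Y S^{2}\right) = -9 + Y + Y S^{2}$)
$\left(l{\left(-7,-6 \right)} - 31\right) \left(-126\right) = \left(\left(-9 - 6 - 6 \left(-7\right)^{2}\right) - 31\right) \left(-126\right) = \left(\left(-9 - 6 - 294\right) - 31\right) \left(-126\right) = \left(-309 - 31\right) \left(-126\right) = \left(-340\right) \left(-126\right) = 42840$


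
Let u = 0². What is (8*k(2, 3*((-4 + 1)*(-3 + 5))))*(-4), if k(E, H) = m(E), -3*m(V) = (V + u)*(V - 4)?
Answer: -128/3 ≈ -42.667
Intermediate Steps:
u = 0
m(V) = -V*(-4 + V)/3 (m(V) = -(V + 0)*(V - 4)/3 = -V*(-4 + V)/3)
k(E, H) = E*(4 - E)/3
(8*k(2, 3*((-4 + 1)*(-3 + 5))))*(-4) = (8*((⅓)*2*(4 - 1*2)))*(-4) = (8*((⅓)*2*(4 - 2)))*(-4) = (8*((⅓)*2*2))*(-4) = (8*(4/3))*(-4) = (32/3)*(-4) = -128/3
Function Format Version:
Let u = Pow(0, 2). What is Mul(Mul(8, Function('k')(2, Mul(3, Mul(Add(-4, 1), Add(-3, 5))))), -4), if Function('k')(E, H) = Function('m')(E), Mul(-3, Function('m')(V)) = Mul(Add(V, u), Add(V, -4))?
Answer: Rational(-128, 3) ≈ -42.667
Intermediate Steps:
u = 0
Function('m')(V) = Mul(Rational(-1, 3), V, Add(-4, V)) (Function('m')(V) = Mul(Rational(-1, 3), Mul(Add(V, 0), Add(V, -4))) = Mul(Rational(-1, 3), Mul(V, Add(-4, V))) = Mul(Rational(-1, 3), V, Add(-4, V)))
Function('k')(E, H) = Mul(Rational(1, 3), E, Add(4, Mul(-1, E)))
Mul(Mul(8, Function('k')(2, Mul(3, Mul(Add(-4, 1), Add(-3, 5))))), -4) = Mul(Mul(8, Mul(Rational(1, 3), 2, Add(4, Mul(-1, 2)))), -4) = Mul(Mul(8, Mul(Rational(1, 3), 2, Add(4, -2))), -4) = Mul(Mul(8, Mul(Rational(1, 3), 2, 2)), -4) = Mul(Mul(8, Rational(4, 3)), -4) = Mul(Rational(32, 3), -4) = Rational(-128, 3)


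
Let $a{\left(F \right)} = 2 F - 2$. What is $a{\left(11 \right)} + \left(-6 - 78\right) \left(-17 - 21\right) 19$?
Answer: $60668$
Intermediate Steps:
$a{\left(F \right)} = -2 + 2 F$ ($a{\left(F \right)} = 2 F - 2 = -2 + 2 F$)
$a{\left(11 \right)} + \left(-6 - 78\right) \left(-17 - 21\right) 19 = \left(-2 + 2 \cdot 11\right) + \left(-6 - 78\right) \left(-17 - 21\right) 19 = \left(-2 + 22\right) + \left(-84\right) \left(-38\right) 19 = 20 + 3192 \cdot 19 = 20 + 60648 = 60668$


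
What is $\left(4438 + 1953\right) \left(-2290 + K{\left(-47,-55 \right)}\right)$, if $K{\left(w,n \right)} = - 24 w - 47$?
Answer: $-7726719$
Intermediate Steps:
$K{\left(w,n \right)} = -47 - 24 w$
$\left(4438 + 1953\right) \left(-2290 + K{\left(-47,-55 \right)}\right) = \left(4438 + 1953\right) \left(-2290 - -1081\right) = 6391 \left(-2290 + \left(-47 + 1128\right)\right) = 6391 \left(-2290 + 1081\right) = 6391 \left(-1209\right) = -7726719$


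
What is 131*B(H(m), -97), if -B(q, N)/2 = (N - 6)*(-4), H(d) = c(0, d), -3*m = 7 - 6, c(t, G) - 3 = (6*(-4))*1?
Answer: -107944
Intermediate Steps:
c(t, G) = -21 (c(t, G) = 3 + (6*(-4))*1 = 3 - 24*1 = 3 - 24 = -21)
m = -1/3 (m = -(7 - 6)/3 = -1/3*1 = -1/3 ≈ -0.33333)
H(d) = -21
B(q, N) = -48 + 8*N (B(q, N) = -2*(N - 6)*(-4) = -2*(-6 + N)*(-4) = -2*(24 - 4*N) = -48 + 8*N)
131*B(H(m), -97) = 131*(-48 + 8*(-97)) = 131*(-48 - 776) = 131*(-824) = -107944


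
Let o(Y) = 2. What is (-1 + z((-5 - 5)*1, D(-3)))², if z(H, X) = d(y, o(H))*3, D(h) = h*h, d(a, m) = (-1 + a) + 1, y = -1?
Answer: 16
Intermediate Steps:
d(a, m) = a
D(h) = h²
z(H, X) = -3 (z(H, X) = -1*3 = -3)
(-1 + z((-5 - 5)*1, D(-3)))² = (-1 - 3)² = (-4)² = 16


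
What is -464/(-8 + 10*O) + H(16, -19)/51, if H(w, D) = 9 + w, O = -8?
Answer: 3233/561 ≈ 5.7629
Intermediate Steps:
-464/(-8 + 10*O) + H(16, -19)/51 = -464/(-8 + 10*(-8)) + (9 + 16)/51 = -464/(-8 - 80) + 25*(1/51) = -464/(-88) + 25/51 = -464*(-1/88) + 25/51 = 58/11 + 25/51 = 3233/561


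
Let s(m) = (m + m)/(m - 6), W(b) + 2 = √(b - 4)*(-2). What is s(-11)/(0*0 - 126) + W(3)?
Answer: -2153/1071 - 2*I ≈ -2.0103 - 2.0*I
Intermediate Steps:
W(b) = -2 - 2*√(-4 + b) (W(b) = -2 + √(b - 4)*(-2) = -2 + √(-4 + b)*(-2) = -2 - 2*√(-4 + b))
s(m) = 2*m/(-6 + m) (s(m) = (2*m)/(-6 + m) = 2*m/(-6 + m))
s(-11)/(0*0 - 126) + W(3) = (2*(-11)/(-6 - 11))/(0*0 - 126) + (-2 - 2*√(-4 + 3)) = (2*(-11)/(-17))/(0 - 126) + (-2 - 2*I) = (2*(-11)*(-1/17))/(-126) + (-2 - 2*I) = -1/126*22/17 + (-2 - 2*I) = -11/1071 + (-2 - 2*I) = -2153/1071 - 2*I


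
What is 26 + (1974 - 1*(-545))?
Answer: 2545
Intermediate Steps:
26 + (1974 - 1*(-545)) = 26 + (1974 + 545) = 26 + 2519 = 2545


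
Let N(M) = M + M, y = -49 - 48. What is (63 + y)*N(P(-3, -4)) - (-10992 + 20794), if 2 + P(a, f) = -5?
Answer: -9326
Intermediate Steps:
P(a, f) = -7 (P(a, f) = -2 - 5 = -7)
y = -97
N(M) = 2*M
(63 + y)*N(P(-3, -4)) - (-10992 + 20794) = (63 - 97)*(2*(-7)) - (-10992 + 20794) = -34*(-14) - 1*9802 = 476 - 9802 = -9326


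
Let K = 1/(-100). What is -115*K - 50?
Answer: -977/20 ≈ -48.850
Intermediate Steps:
K = -1/100 ≈ -0.010000
-115*K - 50 = -115*(-1/100) - 50 = 23/20 - 50 = -977/20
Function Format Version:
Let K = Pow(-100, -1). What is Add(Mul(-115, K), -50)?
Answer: Rational(-977, 20) ≈ -48.850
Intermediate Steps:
K = Rational(-1, 100) ≈ -0.010000
Add(Mul(-115, K), -50) = Add(Mul(-115, Rational(-1, 100)), -50) = Add(Rational(23, 20), -50) = Rational(-977, 20)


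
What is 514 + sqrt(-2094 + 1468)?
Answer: 514 + I*sqrt(626) ≈ 514.0 + 25.02*I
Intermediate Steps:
514 + sqrt(-2094 + 1468) = 514 + sqrt(-626) = 514 + I*sqrt(626)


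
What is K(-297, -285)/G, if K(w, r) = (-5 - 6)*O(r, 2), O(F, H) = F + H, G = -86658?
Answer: -283/7878 ≈ -0.035923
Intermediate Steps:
K(w, r) = -22 - 11*r (K(w, r) = (-5 - 6)*(r + 2) = -11*(2 + r) = -22 - 11*r)
K(-297, -285)/G = (-22 - 11*(-285))/(-86658) = (-22 + 3135)*(-1/86658) = 3113*(-1/86658) = -283/7878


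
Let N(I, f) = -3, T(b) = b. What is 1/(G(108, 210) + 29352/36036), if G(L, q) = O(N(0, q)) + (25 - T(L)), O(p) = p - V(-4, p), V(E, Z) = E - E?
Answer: -3003/255812 ≈ -0.011739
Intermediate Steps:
V(E, Z) = 0
O(p) = p (O(p) = p - 1*0 = p + 0 = p)
G(L, q) = 22 - L (G(L, q) = -3 + (25 - L) = 22 - L)
1/(G(108, 210) + 29352/36036) = 1/((22 - 1*108) + 29352/36036) = 1/((22 - 108) + 29352*(1/36036)) = 1/(-86 + 2446/3003) = 1/(-255812/3003) = -3003/255812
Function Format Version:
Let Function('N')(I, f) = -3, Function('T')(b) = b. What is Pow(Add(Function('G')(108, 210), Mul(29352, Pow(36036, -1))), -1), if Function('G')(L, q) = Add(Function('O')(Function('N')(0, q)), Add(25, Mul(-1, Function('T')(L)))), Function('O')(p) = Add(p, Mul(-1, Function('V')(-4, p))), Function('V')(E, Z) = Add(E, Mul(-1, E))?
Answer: Rational(-3003, 255812) ≈ -0.011739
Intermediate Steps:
Function('V')(E, Z) = 0
Function('O')(p) = p (Function('O')(p) = Add(p, Mul(-1, 0)) = Add(p, 0) = p)
Function('G')(L, q) = Add(22, Mul(-1, L)) (Function('G')(L, q) = Add(-3, Add(25, Mul(-1, L))) = Add(22, Mul(-1, L)))
Pow(Add(Function('G')(108, 210), Mul(29352, Pow(36036, -1))), -1) = Pow(Add(Add(22, Mul(-1, 108)), Mul(29352, Pow(36036, -1))), -1) = Pow(Add(Add(22, -108), Mul(29352, Rational(1, 36036))), -1) = Pow(Add(-86, Rational(2446, 3003)), -1) = Pow(Rational(-255812, 3003), -1) = Rational(-3003, 255812)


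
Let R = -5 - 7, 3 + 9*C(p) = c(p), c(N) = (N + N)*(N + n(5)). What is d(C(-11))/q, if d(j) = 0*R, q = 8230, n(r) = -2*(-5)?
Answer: 0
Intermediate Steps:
n(r) = 10
c(N) = 2*N*(10 + N) (c(N) = (N + N)*(N + 10) = (2*N)*(10 + N) = 2*N*(10 + N))
C(p) = -⅓ + 2*p*(10 + p)/9 (C(p) = -⅓ + (2*p*(10 + p))/9 = -⅓ + 2*p*(10 + p)/9)
R = -12
d(j) = 0 (d(j) = 0*(-12) = 0)
d(C(-11))/q = 0/8230 = 0*(1/8230) = 0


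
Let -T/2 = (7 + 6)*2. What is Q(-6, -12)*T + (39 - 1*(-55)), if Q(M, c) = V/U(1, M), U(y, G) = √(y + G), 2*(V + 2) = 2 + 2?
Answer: 94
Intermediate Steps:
V = 0 (V = -2 + (2 + 2)/2 = -2 + (½)*4 = -2 + 2 = 0)
T = -52 (T = -2*(7 + 6)*2 = -26*2 = -2*26 = -52)
U(y, G) = √(G + y)
Q(M, c) = 0 (Q(M, c) = 0/(√(M + 1)) = 0/(√(1 + M)) = 0/√(1 + M) = 0)
Q(-6, -12)*T + (39 - 1*(-55)) = 0*(-52) + (39 - 1*(-55)) = 0 + (39 + 55) = 0 + 94 = 94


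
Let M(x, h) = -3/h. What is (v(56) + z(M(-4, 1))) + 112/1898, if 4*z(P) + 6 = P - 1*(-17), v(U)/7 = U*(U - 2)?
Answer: 20090386/949 ≈ 21170.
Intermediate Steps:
v(U) = 7*U*(-2 + U) (v(U) = 7*(U*(U - 2)) = 7*(U*(-2 + U)) = 7*U*(-2 + U))
z(P) = 11/4 + P/4 (z(P) = -3/2 + (P - 1*(-17))/4 = -3/2 + (P + 17)/4 = -3/2 + (17 + P)/4 = -3/2 + (17/4 + P/4) = 11/4 + P/4)
(v(56) + z(M(-4, 1))) + 112/1898 = (7*56*(-2 + 56) + (11/4 + (-3/1)/4)) + 112/1898 = (7*56*54 + (11/4 + (-3*1)/4)) + 112*(1/1898) = (21168 + (11/4 + (¼)*(-3))) + 56/949 = (21168 + (11/4 - ¾)) + 56/949 = (21168 + 2) + 56/949 = 21170 + 56/949 = 20090386/949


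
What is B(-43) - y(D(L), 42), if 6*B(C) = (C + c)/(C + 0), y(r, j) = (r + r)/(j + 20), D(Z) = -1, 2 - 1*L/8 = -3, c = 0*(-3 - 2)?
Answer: 37/186 ≈ 0.19892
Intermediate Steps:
c = 0 (c = 0*(-5) = 0)
L = 40 (L = 16 - 8*(-3) = 16 + 24 = 40)
y(r, j) = 2*r/(20 + j) (y(r, j) = (2*r)/(20 + j) = 2*r/(20 + j))
B(C) = 1/6 (B(C) = ((C + 0)/(C + 0))/6 = (C/C)/6 = (1/6)*1 = 1/6)
B(-43) - y(D(L), 42) = 1/6 - 2*(-1)/(20 + 42) = 1/6 - 2*(-1)/62 = 1/6 - 1*(-1/31) = 1/6 + 1/31 = 37/186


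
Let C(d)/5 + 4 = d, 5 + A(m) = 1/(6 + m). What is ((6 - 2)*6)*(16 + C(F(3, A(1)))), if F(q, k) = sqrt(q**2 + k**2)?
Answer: -96 + 120*sqrt(1597)/7 ≈ 589.07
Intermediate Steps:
A(m) = -5 + 1/(6 + m)
F(q, k) = sqrt(k**2 + q**2)
C(d) = -20 + 5*d
((6 - 2)*6)*(16 + C(F(3, A(1)))) = ((6 - 2)*6)*(16 + (-20 + 5*sqrt(((-29 - 5*1)/(6 + 1))**2 + 3**2))) = (4*6)*(16 + (-20 + 5*sqrt(((-29 - 5)/7)**2 + 9))) = 24*(16 + (-20 + 5*sqrt(((1/7)*(-34))**2 + 9))) = 24*(16 + (-20 + 5*sqrt((-34/7)**2 + 9))) = 24*(16 + (-20 + 5*sqrt(1156/49 + 9))) = 24*(16 + (-20 + 5*sqrt(1597/49))) = 24*(16 + (-20 + 5*(sqrt(1597)/7))) = 24*(16 + (-20 + 5*sqrt(1597)/7)) = 24*(-4 + 5*sqrt(1597)/7) = -96 + 120*sqrt(1597)/7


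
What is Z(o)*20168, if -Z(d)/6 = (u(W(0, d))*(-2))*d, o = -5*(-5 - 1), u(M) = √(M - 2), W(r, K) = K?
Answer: 14520960*√7 ≈ 3.8419e+7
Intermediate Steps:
u(M) = √(-2 + M)
o = 30 (o = -5*(-6) = 30)
Z(d) = 12*d*√(-2 + d) (Z(d) = -6*√(-2 + d)*(-2)*d = -6*(-2*√(-2 + d))*d = -(-12)*d*√(-2 + d) = 12*d*√(-2 + d))
Z(o)*20168 = (12*30*√(-2 + 30))*20168 = (12*30*√28)*20168 = (12*30*(2*√7))*20168 = (720*√7)*20168 = 14520960*√7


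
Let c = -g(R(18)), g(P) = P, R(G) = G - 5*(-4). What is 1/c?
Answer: -1/38 ≈ -0.026316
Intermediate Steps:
R(G) = 20 + G (R(G) = G + 20 = 20 + G)
c = -38 (c = -(20 + 18) = -1*38 = -38)
1/c = 1/(-38) = -1/38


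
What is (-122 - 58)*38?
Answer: -6840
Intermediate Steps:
(-122 - 58)*38 = -180*38 = -6840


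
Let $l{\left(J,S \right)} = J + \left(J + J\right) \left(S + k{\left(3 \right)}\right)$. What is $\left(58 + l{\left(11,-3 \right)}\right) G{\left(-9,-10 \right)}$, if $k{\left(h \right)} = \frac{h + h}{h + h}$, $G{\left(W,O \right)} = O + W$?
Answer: $-475$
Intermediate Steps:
$k{\left(h \right)} = 1$ ($k{\left(h \right)} = \frac{2 h}{2 h} = 2 h \frac{1}{2 h} = 1$)
$l{\left(J,S \right)} = J + 2 J \left(1 + S\right)$ ($l{\left(J,S \right)} = J + \left(J + J\right) \left(S + 1\right) = J + 2 J \left(1 + S\right)$)
$\left(58 + l{\left(11,-3 \right)}\right) G{\left(-9,-10 \right)} = \left(58 + 11 \left(3 + 2 \left(-3\right)\right)\right) \left(-10 - 9\right) = \left(58 + 11 \left(3 - 6\right)\right) \left(-19\right) = \left(58 + 11 \left(-3\right)\right) \left(-19\right) = \left(58 - 33\right) \left(-19\right) = 25 \left(-19\right) = -475$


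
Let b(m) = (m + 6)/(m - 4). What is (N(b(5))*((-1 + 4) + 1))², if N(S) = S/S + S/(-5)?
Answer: 576/25 ≈ 23.040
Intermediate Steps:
b(m) = (6 + m)/(-4 + m)
N(S) = 1 - S/5 (N(S) = 1 + S*(-⅕) = 1 - S/5)
(N(b(5))*((-1 + 4) + 1))² = ((1 - (6 + 5)/(5*(-4 + 5)))*((-1 + 4) + 1))² = ((1 - 11/(5*1))*(3 + 1))² = ((1 - 11/5)*4)² = (-6/5*4)² = (-24/5)² = 576/25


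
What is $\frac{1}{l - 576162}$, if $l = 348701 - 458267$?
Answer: $- \frac{1}{685728} \approx -1.4583 \cdot 10^{-6}$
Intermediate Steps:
$l = -109566$
$\frac{1}{l - 576162} = \frac{1}{-109566 - 576162} = \frac{1}{-685728} = - \frac{1}{685728}$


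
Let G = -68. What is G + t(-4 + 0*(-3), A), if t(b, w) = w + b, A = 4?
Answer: -68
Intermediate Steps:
t(b, w) = b + w
G + t(-4 + 0*(-3), A) = -68 + ((-4 + 0*(-3)) + 4) = -68 + ((-4 + 0) + 4) = -68 + (-4 + 4) = -68 + 0 = -68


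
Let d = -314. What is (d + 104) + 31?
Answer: -179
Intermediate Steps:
(d + 104) + 31 = (-314 + 104) + 31 = -210 + 31 = -179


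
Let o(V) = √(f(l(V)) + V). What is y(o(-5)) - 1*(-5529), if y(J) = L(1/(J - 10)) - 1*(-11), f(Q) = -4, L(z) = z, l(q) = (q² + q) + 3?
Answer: 603850/109 - 3*I/109 ≈ 5539.9 - 0.027523*I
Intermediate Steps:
l(q) = 3 + q + q² (l(q) = (q + q²) + 3 = 3 + q + q²)
o(V) = √(-4 + V)
y(J) = 11 + 1/(-10 + J) (y(J) = 1/(J - 10) - 1*(-11) = 1/(-10 + J) + 11 = 11 + 1/(-10 + J))
y(o(-5)) - 1*(-5529) = (-109 + 11*√(-4 - 5))/(-10 + √(-4 - 5)) - 1*(-5529) = (-109 + 11*√(-9))/(-10 + √(-9)) + 5529 = (-109 + 11*(3*I))/(-10 + 3*I) + 5529 = ((-10 - 3*I)/109)*(-109 + 33*I) + 5529 = (-109 + 33*I)*(-10 - 3*I)/109 + 5529 = 5529 + (-109 + 33*I)*(-10 - 3*I)/109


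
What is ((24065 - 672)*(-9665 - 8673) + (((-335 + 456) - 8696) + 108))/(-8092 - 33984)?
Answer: 428989301/42076 ≈ 10196.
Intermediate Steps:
((24065 - 672)*(-9665 - 8673) + (((-335 + 456) - 8696) + 108))/(-8092 - 33984) = (23393*(-18338) + ((121 - 8696) + 108))/(-42076) = (-428980834 + (-8575 + 108))*(-1/42076) = (-428980834 - 8467)*(-1/42076) = -428989301*(-1/42076) = 428989301/42076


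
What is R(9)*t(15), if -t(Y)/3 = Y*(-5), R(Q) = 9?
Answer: 2025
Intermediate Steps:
t(Y) = 15*Y (t(Y) = -3*Y*(-5) = -(-15)*Y = 15*Y)
R(9)*t(15) = 9*(15*15) = 9*225 = 2025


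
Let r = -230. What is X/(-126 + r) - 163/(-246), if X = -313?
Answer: 67513/43788 ≈ 1.5418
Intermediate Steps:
X/(-126 + r) - 163/(-246) = -313/(-126 - 230) - 163/(-246) = -313/(-356) - 163*(-1/246) = -313*(-1/356) + 163/246 = 313/356 + 163/246 = 67513/43788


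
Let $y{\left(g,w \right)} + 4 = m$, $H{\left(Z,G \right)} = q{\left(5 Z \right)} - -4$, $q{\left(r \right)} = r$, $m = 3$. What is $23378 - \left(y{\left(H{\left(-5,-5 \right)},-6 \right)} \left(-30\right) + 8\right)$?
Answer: $23340$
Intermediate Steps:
$H{\left(Z,G \right)} = 4 + 5 Z$ ($H{\left(Z,G \right)} = 5 Z - -4 = 5 Z + 4 = 4 + 5 Z$)
$y{\left(g,w \right)} = -1$ ($y{\left(g,w \right)} = -4 + 3 = -1$)
$23378 - \left(y{\left(H{\left(-5,-5 \right)},-6 \right)} \left(-30\right) + 8\right) = 23378 - \left(\left(-1\right) \left(-30\right) + 8\right) = 23378 - \left(30 + 8\right) = 23378 - 38 = 23340$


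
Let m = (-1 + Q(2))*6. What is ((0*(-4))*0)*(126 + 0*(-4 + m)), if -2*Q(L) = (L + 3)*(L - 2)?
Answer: 0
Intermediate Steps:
Q(L) = -(-2 + L)*(3 + L)/2 (Q(L) = -(L + 3)*(L - 2)/2 = -(3 + L)*(-2 + L)/2 = -(-2 + L)*(3 + L)/2)
m = -6 (m = (-1 + (3 - ½*2 - ½*2²))*6 = (-1 + (3 - 1 - ½*4))*6 = (-1 + (3 - 1 - 2))*6 = (-1 + 0)*6 = -1*6 = -6)
((0*(-4))*0)*(126 + 0*(-4 + m)) = ((0*(-4))*0)*(126 + 0*(-4 - 6)) = (0*0)*(126 + 0*(-10)) = 0*(126 + 0) = 0*126 = 0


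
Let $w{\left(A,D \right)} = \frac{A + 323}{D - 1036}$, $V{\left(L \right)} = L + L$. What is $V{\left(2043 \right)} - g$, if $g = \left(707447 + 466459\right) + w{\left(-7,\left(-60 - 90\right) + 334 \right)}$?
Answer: $- \frac{249171581}{213} \approx -1.1698 \cdot 10^{6}$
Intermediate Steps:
$V{\left(L \right)} = 2 L$
$w{\left(A,D \right)} = \frac{323 + A}{-1036 + D}$
$g = \frac{250041899}{213}$ ($g = \left(707447 + 466459\right) + \frac{323 - 7}{-1036 + \left(\left(-60 - 90\right) + 334\right)} = 1173906 + \frac{1}{-1036 + \left(-150 + 334\right)} 316 = 1173906 + \frac{1}{-1036 + 184} \cdot 316 = 1173906 + \frac{1}{-852} \cdot 316 = 1173906 - \frac{79}{213} = \frac{250041899}{213} \approx 1.1739 \cdot 10^{6}$)
$V{\left(2043 \right)} - g = 2 \cdot 2043 - \frac{250041899}{213} = 4086 - \frac{250041899}{213} = - \frac{249171581}{213}$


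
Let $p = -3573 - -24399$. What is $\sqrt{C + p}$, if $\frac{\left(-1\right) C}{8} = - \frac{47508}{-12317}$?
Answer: $\frac{\sqrt{3154799743626}}{12317} \approx 144.21$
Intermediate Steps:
$p = 20826$ ($p = -3573 + 24399 = 20826$)
$C = - \frac{380064}{12317}$ ($C = - 8 \left(- \frac{47508}{-12317}\right) = - 8 \left(\left(-47508\right) \left(- \frac{1}{12317}\right)\right) = \left(-8\right) \frac{47508}{12317} = - \frac{380064}{12317} \approx -30.857$)
$\sqrt{C + p} = \sqrt{- \frac{380064}{12317} + 20826} = \sqrt{\frac{256133778}{12317}} = \frac{\sqrt{3154799743626}}{12317}$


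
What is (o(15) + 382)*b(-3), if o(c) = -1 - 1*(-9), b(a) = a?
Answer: -1170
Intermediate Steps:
o(c) = 8 (o(c) = -1 + 9 = 8)
(o(15) + 382)*b(-3) = (8 + 382)*(-3) = 390*(-3) = -1170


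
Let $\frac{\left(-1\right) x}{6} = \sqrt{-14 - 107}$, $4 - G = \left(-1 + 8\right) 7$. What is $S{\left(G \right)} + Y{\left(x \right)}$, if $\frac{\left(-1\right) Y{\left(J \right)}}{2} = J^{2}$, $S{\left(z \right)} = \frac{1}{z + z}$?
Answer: $\frac{784079}{90} \approx 8712.0$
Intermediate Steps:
$G = -45$ ($G = 4 - \left(-1 + 8\right) 7 = 4 - 7 \cdot 7 = 4 - 49 = -45$)
$x = - 66 i$ ($x = - 6 \sqrt{-14 - 107} = - 6 \sqrt{-121} = - 6 \cdot 11 i = - 66 i \approx - 66.0 i$)
$S{\left(z \right)} = \frac{1}{2 z}$
$Y{\left(J \right)} = - 2 J^{2}$
$S{\left(G \right)} + Y{\left(x \right)} = \frac{1}{2 \left(-45\right)} - 2 \left(- 66 i\right)^{2} = \frac{1}{2} \left(- \frac{1}{45}\right) - -8712 = - \frac{1}{90} + 8712 = \frac{784079}{90}$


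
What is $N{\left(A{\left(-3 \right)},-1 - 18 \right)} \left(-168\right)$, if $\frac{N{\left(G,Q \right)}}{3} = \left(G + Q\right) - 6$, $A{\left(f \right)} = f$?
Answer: $14112$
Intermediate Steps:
$N{\left(G,Q \right)} = -18 + 3 G + 3 Q$ ($N{\left(G,Q \right)} = 3 \left(\left(G + Q\right) - 6\right) = 3 \left(-6 + G + Q\right) = -18 + 3 G + 3 Q$)
$N{\left(A{\left(-3 \right)},-1 - 18 \right)} \left(-168\right) = \left(-18 + 3 \left(-3\right) + 3 \left(-1 - 18\right)\right) \left(-168\right) = \left(-18 - 9 + 3 \left(-1 - 18\right)\right) \left(-168\right) = \left(-18 - 9 + 3 \left(-19\right)\right) \left(-168\right) = \left(-18 - 9 - 57\right) \left(-168\right) = \left(-84\right) \left(-168\right) = 14112$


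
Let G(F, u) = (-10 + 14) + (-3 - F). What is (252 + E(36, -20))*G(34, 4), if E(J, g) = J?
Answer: -9504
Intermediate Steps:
G(F, u) = 1 - F (G(F, u) = 4 + (-3 - F) = 1 - F)
(252 + E(36, -20))*G(34, 4) = (252 + 36)*(1 - 1*34) = 288*(1 - 34) = 288*(-33) = -9504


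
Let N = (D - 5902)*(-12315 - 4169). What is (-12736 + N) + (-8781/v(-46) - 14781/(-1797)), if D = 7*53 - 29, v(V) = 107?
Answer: 5873369085642/64093 ≈ 9.1638e+7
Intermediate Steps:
D = 342 (D = 371 - 29 = 342)
N = 91651040 (N = (342 - 5902)*(-12315 - 4169) = -5560*(-16484) = 91651040)
(-12736 + N) + (-8781/v(-46) - 14781/(-1797)) = (-12736 + 91651040) + (-8781/107 - 14781/(-1797)) = 91638304 + (-8781*1/107 - 14781*(-1/1797)) = 91638304 + (-8781/107 + 4927/599) = 91638304 - 4732630/64093 = 5873369085642/64093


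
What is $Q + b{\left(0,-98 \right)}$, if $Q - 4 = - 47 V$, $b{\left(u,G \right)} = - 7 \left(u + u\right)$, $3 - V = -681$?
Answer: $-32144$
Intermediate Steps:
$V = 684$ ($V = 3 - -681 = 3 + 681 = 684$)
$b{\left(u,G \right)} = - 14 u$ ($b{\left(u,G \right)} = - 7 \cdot 2 u = - 14 u$)
$Q = -32144$ ($Q = 4 - 32148 = -32144$)
$Q + b{\left(0,-98 \right)} = -32144 - 0 = -32144 + 0 = -32144$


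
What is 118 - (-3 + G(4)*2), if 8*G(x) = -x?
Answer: 122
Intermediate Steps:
G(x) = -x/8 (G(x) = (-x)/8 = -x/8)
118 - (-3 + G(4)*2) = 118 - (-3 - ⅛*4*2) = 118 - (-3 - ½*2) = 118 - (-3 - 1) = 118 - 1*(-4) = 118 + 4 = 122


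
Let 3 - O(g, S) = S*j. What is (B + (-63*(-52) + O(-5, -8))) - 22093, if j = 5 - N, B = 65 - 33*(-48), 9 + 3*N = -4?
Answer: -51271/3 ≈ -17090.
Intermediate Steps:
N = -13/3 (N = -3 + (⅓)*(-4) = -3 - 4/3 = -13/3 ≈ -4.3333)
B = 1649 (B = 65 + 1584 = 1649)
j = 28/3 (j = 5 - 1*(-13/3) = 5 + 13/3 = 28/3 ≈ 9.3333)
O(g, S) = 3 - 28*S/3 (O(g, S) = 3 - S*28/3 = 3 - 28*S/3)
(B + (-63*(-52) + O(-5, -8))) - 22093 = (1649 + (-63*(-52) + (3 - 28/3*(-8)))) - 22093 = (1649 + (3276 + (3 + 224/3))) - 22093 = (1649 + (3276 + 233/3)) - 22093 = (1649 + 10061/3) - 22093 = 15008/3 - 22093 = -51271/3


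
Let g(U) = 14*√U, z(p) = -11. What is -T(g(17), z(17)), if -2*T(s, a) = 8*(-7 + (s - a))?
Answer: 16 + 56*√17 ≈ 246.89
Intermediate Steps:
T(s, a) = 28 - 4*s + 4*a (T(s, a) = -4*(-7 + (s - a)) = -4*(-7 + s - a) = -(-56 - 8*a + 8*s)/2 = 28 - 4*s + 4*a)
-T(g(17), z(17)) = -(28 - 56*√17 + 4*(-11)) = -(28 - 56*√17 - 44) = -(-16 - 56*√17) = 16 + 56*√17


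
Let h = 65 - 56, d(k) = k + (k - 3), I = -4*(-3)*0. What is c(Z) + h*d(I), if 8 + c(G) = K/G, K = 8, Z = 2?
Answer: -31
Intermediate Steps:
I = 0 (I = 12*0 = 0)
d(k) = -3 + 2*k (d(k) = k + (-3 + k) = -3 + 2*k)
h = 9
c(G) = -8 + 8/G
c(Z) + h*d(I) = (-8 + 8/2) + 9*(-3 + 2*0) = (-8 + 8*(½)) + 9*(-3 + 0) = (-8 + 4) + 9*(-3) = -4 - 27 = -31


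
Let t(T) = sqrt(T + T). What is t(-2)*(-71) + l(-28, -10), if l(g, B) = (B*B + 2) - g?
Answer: 130 - 142*I ≈ 130.0 - 142.0*I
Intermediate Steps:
t(T) = sqrt(2)*sqrt(T) (t(T) = sqrt(2*T) = sqrt(2)*sqrt(T))
l(g, B) = 2 + B**2 - g (l(g, B) = (B**2 + 2) - g = (2 + B**2) - g = 2 + B**2 - g)
t(-2)*(-71) + l(-28, -10) = (sqrt(2)*sqrt(-2))*(-71) + (2 + (-10)**2 - 1*(-28)) = (sqrt(2)*(I*sqrt(2)))*(-71) + (2 + 100 + 28) = (2*I)*(-71) + 130 = -142*I + 130 = 130 - 142*I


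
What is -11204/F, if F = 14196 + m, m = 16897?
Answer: -11204/31093 ≈ -0.36034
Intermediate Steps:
F = 31093 (F = 14196 + 16897 = 31093)
-11204/F = -11204/31093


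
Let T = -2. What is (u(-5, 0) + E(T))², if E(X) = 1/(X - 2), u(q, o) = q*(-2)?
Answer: 1521/16 ≈ 95.063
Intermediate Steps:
u(q, o) = -2*q
E(X) = 1/(-2 + X)
(u(-5, 0) + E(T))² = (-2*(-5) + 1/(-2 - 2))² = (10 + 1/(-4))² = (10 - ¼)² = (39/4)² = 1521/16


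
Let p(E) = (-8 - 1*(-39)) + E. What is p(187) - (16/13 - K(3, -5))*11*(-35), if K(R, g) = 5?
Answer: -16031/13 ≈ -1233.2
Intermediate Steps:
p(E) = 31 + E (p(E) = (-8 + 39) + E = 31 + E)
p(187) - (16/13 - K(3, -5))*11*(-35) = (31 + 187) - (16/13 - 1*5)*11*(-35) = 218 - (16*(1/13) - 5)*11*(-35) = 218 - (16/13 - 5)*11*(-35) = 218 - (-49/13*11)*(-35) = 218 - (-539)*(-35)/13 = 218 - 1*18865/13 = 218 - 18865/13 = -16031/13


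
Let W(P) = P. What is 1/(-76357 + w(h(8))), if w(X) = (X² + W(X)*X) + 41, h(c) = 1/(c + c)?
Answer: -128/9768447 ≈ -1.3103e-5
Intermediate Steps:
h(c) = 1/(2*c)
w(X) = 41 + 2*X² (w(X) = (X² + X*X) + 41 = (X² + X²) + 41 = 2*X² + 41 = 41 + 2*X²)
1/(-76357 + w(h(8))) = 1/(-76357 + (41 + 2*((½)/8)²)) = 1/(-76357 + (41 + 2*((½)*(⅛))²)) = 1/(-76357 + (41 + 2*(1/16)²)) = 1/(-76357 + (41 + 2*(1/256))) = 1/(-76357 + (41 + 1/128)) = 1/(-76357 + 5249/128) = 1/(-9768447/128) = -128/9768447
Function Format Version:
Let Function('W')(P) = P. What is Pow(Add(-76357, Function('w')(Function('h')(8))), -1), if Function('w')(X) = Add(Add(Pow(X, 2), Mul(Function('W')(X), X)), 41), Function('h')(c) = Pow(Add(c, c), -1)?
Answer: Rational(-128, 9768447) ≈ -1.3103e-5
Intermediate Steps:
Function('h')(c) = Mul(Rational(1, 2), Pow(c, -1)) (Function('h')(c) = Pow(Mul(2, c), -1) = Mul(Rational(1, 2), Pow(c, -1)))
Function('w')(X) = Add(41, Mul(2, Pow(X, 2))) (Function('w')(X) = Add(Add(Pow(X, 2), Mul(X, X)), 41) = Add(Add(Pow(X, 2), Pow(X, 2)), 41) = Add(Mul(2, Pow(X, 2)), 41) = Add(41, Mul(2, Pow(X, 2))))
Pow(Add(-76357, Function('w')(Function('h')(8))), -1) = Pow(Add(-76357, Add(41, Mul(2, Pow(Mul(Rational(1, 2), Pow(8, -1)), 2)))), -1) = Pow(Add(-76357, Add(41, Mul(2, Pow(Mul(Rational(1, 2), Rational(1, 8)), 2)))), -1) = Pow(Add(-76357, Add(41, Mul(2, Pow(Rational(1, 16), 2)))), -1) = Pow(Add(-76357, Add(41, Mul(2, Rational(1, 256)))), -1) = Pow(Add(-76357, Add(41, Rational(1, 128))), -1) = Pow(Add(-76357, Rational(5249, 128)), -1) = Pow(Rational(-9768447, 128), -1) = Rational(-128, 9768447)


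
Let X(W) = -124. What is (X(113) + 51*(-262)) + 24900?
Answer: 11414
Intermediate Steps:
(X(113) + 51*(-262)) + 24900 = (-124 + 51*(-262)) + 24900 = (-124 - 13362) + 24900 = -13486 + 24900 = 11414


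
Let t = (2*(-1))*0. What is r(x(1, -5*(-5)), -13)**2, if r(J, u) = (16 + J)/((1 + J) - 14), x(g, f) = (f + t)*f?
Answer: 410881/374544 ≈ 1.0970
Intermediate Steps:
t = 0 (t = -2*0 = 0)
x(g, f) = f**2 (x(g, f) = (f + 0)*f = f*f = f**2)
r(J, u) = (16 + J)/(-13 + J)
r(x(1, -5*(-5)), -13)**2 = ((16 + (-5*(-5))**2)/(-13 + (-5*(-5))**2))**2 = ((16 + 25**2)/(-13 + 25**2))**2 = ((16 + 625)/(-13 + 625))**2 = (641/612)**2 = 410881/374544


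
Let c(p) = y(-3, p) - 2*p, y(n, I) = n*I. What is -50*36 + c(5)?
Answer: -1825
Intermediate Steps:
y(n, I) = I*n
c(p) = -5*p (c(p) = p*(-3) - 2*p = -3*p - 2*p = -5*p)
-50*36 + c(5) = -50*36 - 5*5 = -1800 - 25 = -1825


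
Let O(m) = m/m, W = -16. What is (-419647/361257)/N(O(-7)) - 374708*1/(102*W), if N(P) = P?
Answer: 3741139557/16376984 ≈ 228.44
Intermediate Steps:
O(m) = 1
(-419647/361257)/N(O(-7)) - 374708*1/(102*W) = -419647/361257/1 - 374708/(-16*6*17) = -419647*1/361257*1 - 374708/((-96*17)) = -419647/361257*1 - 374708/(-1632) = -419647/361257 - 374708*(-1/1632) = -419647/361257 + 93677/408 = 3741139557/16376984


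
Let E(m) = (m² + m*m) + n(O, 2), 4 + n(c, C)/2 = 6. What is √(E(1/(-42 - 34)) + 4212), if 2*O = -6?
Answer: √24351618/76 ≈ 64.931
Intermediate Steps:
O = -3 (O = (½)*(-6) = -3)
n(c, C) = 4 (n(c, C) = -8 + 2*6 = -8 + 12 = 4)
E(m) = 4 + 2*m² (E(m) = (m² + m*m) + 4 = (m² + m²) + 4 = 2*m² + 4 = 4 + 2*m²)
√(E(1/(-42 - 34)) + 4212) = √((4 + 2*(1/(-42 - 34))²) + 4212) = √((4 + 2*(1/(-76))²) + 4212) = √((4 + 2*(-1/76)²) + 4212) = √((4 + 2*(1/5776)) + 4212) = √((4 + 1/2888) + 4212) = √(11553/2888 + 4212) = √(12175809/2888) = √24351618/76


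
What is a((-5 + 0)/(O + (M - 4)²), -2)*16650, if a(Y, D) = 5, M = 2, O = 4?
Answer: 83250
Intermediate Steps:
a((-5 + 0)/(O + (M - 4)²), -2)*16650 = 5*16650 = 83250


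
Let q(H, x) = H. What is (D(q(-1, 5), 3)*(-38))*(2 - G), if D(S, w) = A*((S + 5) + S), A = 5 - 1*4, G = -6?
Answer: -912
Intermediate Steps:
A = 1 (A = 5 - 4 = 1)
D(S, w) = 5 + 2*S (D(S, w) = 1*((S + 5) + S) = 1*((5 + S) + S) = 1*(5 + 2*S) = 5 + 2*S)
(D(q(-1, 5), 3)*(-38))*(2 - G) = ((5 + 2*(-1))*(-38))*(2 - 1*(-6)) = ((5 - 2)*(-38))*(2 + 6) = (3*(-38))*8 = -114*8 = -912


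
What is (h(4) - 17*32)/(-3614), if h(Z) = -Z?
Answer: 274/1807 ≈ 0.15163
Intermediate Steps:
(h(4) - 17*32)/(-3614) = (-1*4 - 17*32)/(-3614) = (-4 - 544)*(-1/3614) = -548*(-1/3614) = 274/1807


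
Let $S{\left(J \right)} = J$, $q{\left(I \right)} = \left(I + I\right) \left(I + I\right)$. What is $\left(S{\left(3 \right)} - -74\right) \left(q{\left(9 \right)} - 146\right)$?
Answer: $13706$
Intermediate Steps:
$q{\left(I \right)} = 4 I^{2}$ ($q{\left(I \right)} = 2 I 2 I = 4 I^{2}$)
$\left(S{\left(3 \right)} - -74\right) \left(q{\left(9 \right)} - 146\right) = \left(3 - -74\right) \left(4 \cdot 9^{2} - 146\right) = \left(3 + 74\right) \left(4 \cdot 81 - 146\right) = 77 \left(324 - 146\right) = 77 \cdot 178 = 13706$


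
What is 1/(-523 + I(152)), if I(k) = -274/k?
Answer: -76/39885 ≈ -0.0019055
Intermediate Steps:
1/(-523 + I(152)) = 1/(-523 - 274/152) = 1/(-523 - 274*1/152) = 1/(-523 - 137/76) = 1/(-39885/76) = -76/39885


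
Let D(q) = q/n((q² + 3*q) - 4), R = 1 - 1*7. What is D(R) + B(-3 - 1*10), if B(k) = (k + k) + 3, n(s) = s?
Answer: -164/7 ≈ -23.429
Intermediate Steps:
B(k) = 3 + 2*k (B(k) = 2*k + 3 = 3 + 2*k)
R = -6 (R = 1 - 7 = -6)
D(q) = q/(-4 + q² + 3*q) (D(q) = q/((q² + 3*q) - 4) = q/(-4 + q² + 3*q))
D(R) + B(-3 - 1*10) = -6/(-4 + (-6)² + 3*(-6)) + (3 + 2*(-3 - 1*10)) = -6/(-4 + 36 - 18) + (3 + 2*(-3 - 10)) = -6/14 + (3 + 2*(-13)) = -6*1/14 + (3 - 26) = -3/7 - 23 = -164/7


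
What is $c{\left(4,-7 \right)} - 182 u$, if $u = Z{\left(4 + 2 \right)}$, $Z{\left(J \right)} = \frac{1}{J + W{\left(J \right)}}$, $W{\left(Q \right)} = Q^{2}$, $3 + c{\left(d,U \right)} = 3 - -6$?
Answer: $\frac{5}{3} \approx 1.6667$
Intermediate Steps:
$c{\left(d,U \right)} = 6$ ($c{\left(d,U \right)} = -3 + \left(3 - -6\right) = -3 + \left(3 + 6\right) = -3 + 9 = 6$)
$Z{\left(J \right)} = \frac{1}{J + J^{2}}$
$u = \frac{1}{42}$ ($u = \frac{1}{\left(4 + 2\right) \left(1 + \left(4 + 2\right)\right)} = \frac{1}{6 \left(1 + 6\right)} = \frac{1}{6 \cdot 7} = \frac{1}{6} \cdot \frac{1}{7} = \frac{1}{42} \approx 0.02381$)
$c{\left(4,-7 \right)} - 182 u = 6 - \frac{13}{3} = \frac{5}{3}$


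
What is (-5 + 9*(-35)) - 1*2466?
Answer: -2786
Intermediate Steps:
(-5 + 9*(-35)) - 1*2466 = (-5 - 315) - 2466 = -320 - 2466 = -2786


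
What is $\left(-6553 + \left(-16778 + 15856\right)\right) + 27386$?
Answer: $19911$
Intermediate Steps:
$\left(-6553 + \left(-16778 + 15856\right)\right) + 27386 = \left(-6553 - 922\right) + 27386 = -7475 + 27386 = 19911$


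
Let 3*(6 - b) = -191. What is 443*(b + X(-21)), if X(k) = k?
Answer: 64678/3 ≈ 21559.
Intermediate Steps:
b = 209/3 (b = 6 - ⅓*(-191) = 6 + 191/3 = 209/3 ≈ 69.667)
443*(b + X(-21)) = 443*(209/3 - 21) = 443*(146/3) = 64678/3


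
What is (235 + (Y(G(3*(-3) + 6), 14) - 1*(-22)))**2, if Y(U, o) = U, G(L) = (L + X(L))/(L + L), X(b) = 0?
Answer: 265225/4 ≈ 66306.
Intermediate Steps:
G(L) = 1/2 (G(L) = (L + 0)/(L + L) = L/((2*L)) = L*(1/(2*L)) = 1/2)
(235 + (Y(G(3*(-3) + 6), 14) - 1*(-22)))**2 = (235 + (1/2 - 1*(-22)))**2 = (235 + (1/2 + 22))**2 = (235 + 45/2)**2 = (515/2)**2 = 265225/4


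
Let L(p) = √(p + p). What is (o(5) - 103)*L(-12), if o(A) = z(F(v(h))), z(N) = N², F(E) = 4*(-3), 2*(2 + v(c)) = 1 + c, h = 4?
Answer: 82*I*√6 ≈ 200.86*I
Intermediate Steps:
v(c) = -3/2 + c/2 (v(c) = -2 + (1 + c)/2 = -2 + (½ + c/2) = -3/2 + c/2)
F(E) = -12
L(p) = √2*√p (L(p) = √(2*p) = √2*√p)
o(A) = 144 (o(A) = (-12)² = 144)
(o(5) - 103)*L(-12) = (144 - 103)*(√2*√(-12)) = 41*(√2*(2*I*√3)) = 41*(2*I*√6) = 82*I*√6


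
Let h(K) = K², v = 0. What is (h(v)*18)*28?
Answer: 0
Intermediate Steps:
(h(v)*18)*28 = (0²*18)*28 = (0*18)*28 = 0*28 = 0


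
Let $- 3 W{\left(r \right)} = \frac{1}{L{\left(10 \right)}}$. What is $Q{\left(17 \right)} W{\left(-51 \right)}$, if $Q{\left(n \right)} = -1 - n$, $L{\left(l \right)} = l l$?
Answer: $\frac{3}{50} \approx 0.06$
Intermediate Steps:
$L{\left(l \right)} = l^{2}$
$W{\left(r \right)} = - \frac{1}{300}$ ($W{\left(r \right)} = - \frac{1}{3 \cdot 10^{2}} = - \frac{1}{3 \cdot 100} = \left(- \frac{1}{3}\right) \frac{1}{100} = - \frac{1}{300}$)
$Q{\left(17 \right)} W{\left(-51 \right)} = \left(-1 - 17\right) \left(- \frac{1}{300}\right) = \left(-18\right) \left(- \frac{1}{300}\right) = \frac{3}{50}$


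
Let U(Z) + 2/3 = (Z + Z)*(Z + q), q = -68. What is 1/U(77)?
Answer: 3/4156 ≈ 0.00072185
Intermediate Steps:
U(Z) = -⅔ + 2*Z*(-68 + Z) (U(Z) = -⅔ + (Z + Z)*(Z - 68) = -⅔ + (2*Z)*(-68 + Z) = -⅔ + 2*Z*(-68 + Z))
1/U(77) = 1/(-⅔ - 136*77 + 2*77²) = 1/(-⅔ - 10472 + 2*5929) = 1/(-⅔ - 10472 + 11858) = 1/(4156/3) = 3/4156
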